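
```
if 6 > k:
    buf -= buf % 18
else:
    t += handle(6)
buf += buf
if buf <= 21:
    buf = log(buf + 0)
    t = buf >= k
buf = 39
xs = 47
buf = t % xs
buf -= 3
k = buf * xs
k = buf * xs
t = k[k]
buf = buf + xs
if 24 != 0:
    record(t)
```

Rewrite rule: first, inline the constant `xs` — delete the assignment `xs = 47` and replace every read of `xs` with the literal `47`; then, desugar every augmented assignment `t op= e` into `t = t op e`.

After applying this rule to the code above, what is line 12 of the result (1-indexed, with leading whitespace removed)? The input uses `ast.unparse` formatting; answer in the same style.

k = buf * 47

Transformed code:
if 6 > k:
    buf = buf - buf % 18
else:
    t = t + handle(6)
buf = buf + buf
if buf <= 21:
    buf = log(buf + 0)
    t = buf >= k
buf = 39
buf = t % 47
buf = buf - 3
k = buf * 47
k = buf * 47
t = k[k]
buf = buf + 47
if 24 != 0:
    record(t)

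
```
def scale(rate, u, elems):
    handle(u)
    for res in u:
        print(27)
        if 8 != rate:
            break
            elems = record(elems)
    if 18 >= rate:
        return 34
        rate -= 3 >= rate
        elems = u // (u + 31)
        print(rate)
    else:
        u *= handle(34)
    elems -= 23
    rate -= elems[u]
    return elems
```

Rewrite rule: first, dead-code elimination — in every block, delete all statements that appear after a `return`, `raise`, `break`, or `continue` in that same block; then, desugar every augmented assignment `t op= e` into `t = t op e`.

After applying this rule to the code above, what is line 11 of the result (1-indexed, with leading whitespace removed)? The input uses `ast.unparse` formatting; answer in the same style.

elems = elems - 23

Transformed code:
def scale(rate, u, elems):
    handle(u)
    for res in u:
        print(27)
        if 8 != rate:
            break
    if 18 >= rate:
        return 34
    else:
        u = u * handle(34)
    elems = elems - 23
    rate = rate - elems[u]
    return elems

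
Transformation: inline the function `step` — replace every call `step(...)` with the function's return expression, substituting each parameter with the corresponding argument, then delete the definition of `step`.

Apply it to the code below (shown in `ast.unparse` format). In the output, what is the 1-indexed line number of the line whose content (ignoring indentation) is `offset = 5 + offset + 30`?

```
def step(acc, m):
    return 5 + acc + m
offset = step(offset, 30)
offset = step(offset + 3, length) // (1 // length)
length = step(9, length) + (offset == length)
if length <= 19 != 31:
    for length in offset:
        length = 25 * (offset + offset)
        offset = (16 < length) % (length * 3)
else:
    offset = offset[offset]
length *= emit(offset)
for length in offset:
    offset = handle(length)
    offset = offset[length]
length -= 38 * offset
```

1

Transformed code:
offset = 5 + offset + 30
offset = (5 + (offset + 3) + length) // (1 // length)
length = 5 + 9 + length + (offset == length)
if length <= 19 != 31:
    for length in offset:
        length = 25 * (offset + offset)
        offset = (16 < length) % (length * 3)
else:
    offset = offset[offset]
length *= emit(offset)
for length in offset:
    offset = handle(length)
    offset = offset[length]
length -= 38 * offset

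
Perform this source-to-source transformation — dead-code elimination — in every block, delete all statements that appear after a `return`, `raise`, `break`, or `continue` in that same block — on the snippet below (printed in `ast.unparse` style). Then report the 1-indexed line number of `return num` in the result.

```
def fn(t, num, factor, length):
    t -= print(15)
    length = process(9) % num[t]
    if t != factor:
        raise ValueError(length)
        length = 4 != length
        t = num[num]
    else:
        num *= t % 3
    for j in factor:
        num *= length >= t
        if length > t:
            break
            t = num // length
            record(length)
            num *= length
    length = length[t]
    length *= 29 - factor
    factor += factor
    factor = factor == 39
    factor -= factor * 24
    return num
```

17

Transformed code:
def fn(t, num, factor, length):
    t -= print(15)
    length = process(9) % num[t]
    if t != factor:
        raise ValueError(length)
    else:
        num *= t % 3
    for j in factor:
        num *= length >= t
        if length > t:
            break
    length = length[t]
    length *= 29 - factor
    factor += factor
    factor = factor == 39
    factor -= factor * 24
    return num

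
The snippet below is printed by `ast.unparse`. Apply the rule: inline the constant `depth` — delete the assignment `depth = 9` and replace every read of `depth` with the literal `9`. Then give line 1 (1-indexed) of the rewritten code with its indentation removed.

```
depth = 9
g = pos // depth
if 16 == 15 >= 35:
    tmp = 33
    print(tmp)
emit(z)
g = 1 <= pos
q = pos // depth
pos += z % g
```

Transformed code:
g = pos // 9
if 16 == 15 >= 35:
    tmp = 33
    print(tmp)
emit(z)
g = 1 <= pos
q = pos // 9
pos += z % g

g = pos // 9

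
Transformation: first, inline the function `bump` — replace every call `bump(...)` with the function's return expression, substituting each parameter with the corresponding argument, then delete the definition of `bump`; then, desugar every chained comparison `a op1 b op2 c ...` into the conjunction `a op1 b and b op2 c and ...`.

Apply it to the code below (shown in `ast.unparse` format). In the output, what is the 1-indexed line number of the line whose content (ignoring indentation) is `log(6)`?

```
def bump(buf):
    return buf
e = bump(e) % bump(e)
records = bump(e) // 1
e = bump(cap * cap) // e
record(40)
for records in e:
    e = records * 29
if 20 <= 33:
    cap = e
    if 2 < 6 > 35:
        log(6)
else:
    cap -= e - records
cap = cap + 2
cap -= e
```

10

Transformed code:
e = e % e
records = e // 1
e = cap * cap // e
record(40)
for records in e:
    e = records * 29
if 20 <= 33:
    cap = e
    if 2 < 6 and 6 > 35:
        log(6)
else:
    cap -= e - records
cap = cap + 2
cap -= e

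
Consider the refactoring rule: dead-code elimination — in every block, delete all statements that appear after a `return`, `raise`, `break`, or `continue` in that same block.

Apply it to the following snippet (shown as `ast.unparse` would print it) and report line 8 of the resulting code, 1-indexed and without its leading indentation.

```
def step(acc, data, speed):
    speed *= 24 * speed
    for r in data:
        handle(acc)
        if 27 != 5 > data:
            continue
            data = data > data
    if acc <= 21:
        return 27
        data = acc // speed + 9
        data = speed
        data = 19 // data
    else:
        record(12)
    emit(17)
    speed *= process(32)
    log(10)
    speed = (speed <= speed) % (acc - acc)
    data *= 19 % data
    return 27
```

return 27

Transformed code:
def step(acc, data, speed):
    speed *= 24 * speed
    for r in data:
        handle(acc)
        if 27 != 5 > data:
            continue
    if acc <= 21:
        return 27
    else:
        record(12)
    emit(17)
    speed *= process(32)
    log(10)
    speed = (speed <= speed) % (acc - acc)
    data *= 19 % data
    return 27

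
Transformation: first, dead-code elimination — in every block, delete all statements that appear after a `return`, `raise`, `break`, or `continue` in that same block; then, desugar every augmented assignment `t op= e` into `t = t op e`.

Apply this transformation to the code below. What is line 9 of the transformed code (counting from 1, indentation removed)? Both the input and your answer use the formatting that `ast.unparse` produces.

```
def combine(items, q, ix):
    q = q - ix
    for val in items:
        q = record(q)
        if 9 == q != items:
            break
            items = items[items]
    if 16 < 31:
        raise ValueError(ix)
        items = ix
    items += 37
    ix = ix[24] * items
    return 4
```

Transformed code:
def combine(items, q, ix):
    q = q - ix
    for val in items:
        q = record(q)
        if 9 == q != items:
            break
    if 16 < 31:
        raise ValueError(ix)
    items = items + 37
    ix = ix[24] * items
    return 4

items = items + 37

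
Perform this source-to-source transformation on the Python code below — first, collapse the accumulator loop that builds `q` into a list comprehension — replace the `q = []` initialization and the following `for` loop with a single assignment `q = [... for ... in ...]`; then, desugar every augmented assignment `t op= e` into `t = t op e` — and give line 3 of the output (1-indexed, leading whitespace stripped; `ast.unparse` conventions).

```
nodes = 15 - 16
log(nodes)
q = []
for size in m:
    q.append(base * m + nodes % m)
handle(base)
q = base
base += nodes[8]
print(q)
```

q = [base * m + nodes % m for size in m]

Transformed code:
nodes = 15 - 16
log(nodes)
q = [base * m + nodes % m for size in m]
handle(base)
q = base
base = base + nodes[8]
print(q)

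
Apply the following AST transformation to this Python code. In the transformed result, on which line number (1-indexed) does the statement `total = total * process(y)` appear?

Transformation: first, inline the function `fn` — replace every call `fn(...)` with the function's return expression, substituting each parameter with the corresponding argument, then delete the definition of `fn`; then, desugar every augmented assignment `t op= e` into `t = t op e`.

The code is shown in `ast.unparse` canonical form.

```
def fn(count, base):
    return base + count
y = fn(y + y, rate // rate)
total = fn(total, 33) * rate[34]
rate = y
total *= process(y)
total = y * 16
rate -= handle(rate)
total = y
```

4

Transformed code:
y = rate // rate + (y + y)
total = (33 + total) * rate[34]
rate = y
total = total * process(y)
total = y * 16
rate = rate - handle(rate)
total = y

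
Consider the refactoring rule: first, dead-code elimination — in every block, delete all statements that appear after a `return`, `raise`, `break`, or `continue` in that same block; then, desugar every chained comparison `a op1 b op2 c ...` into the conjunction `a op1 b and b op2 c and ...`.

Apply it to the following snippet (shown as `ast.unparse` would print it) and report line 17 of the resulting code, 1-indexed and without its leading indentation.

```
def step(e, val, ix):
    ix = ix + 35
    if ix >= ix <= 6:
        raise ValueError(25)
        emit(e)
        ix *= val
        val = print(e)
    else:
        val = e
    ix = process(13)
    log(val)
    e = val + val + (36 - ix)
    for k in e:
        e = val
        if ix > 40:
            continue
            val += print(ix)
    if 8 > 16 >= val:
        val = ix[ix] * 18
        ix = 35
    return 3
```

return 3

Transformed code:
def step(e, val, ix):
    ix = ix + 35
    if ix >= ix and ix <= 6:
        raise ValueError(25)
    else:
        val = e
    ix = process(13)
    log(val)
    e = val + val + (36 - ix)
    for k in e:
        e = val
        if ix > 40:
            continue
    if 8 > 16 and 16 >= val:
        val = ix[ix] * 18
        ix = 35
    return 3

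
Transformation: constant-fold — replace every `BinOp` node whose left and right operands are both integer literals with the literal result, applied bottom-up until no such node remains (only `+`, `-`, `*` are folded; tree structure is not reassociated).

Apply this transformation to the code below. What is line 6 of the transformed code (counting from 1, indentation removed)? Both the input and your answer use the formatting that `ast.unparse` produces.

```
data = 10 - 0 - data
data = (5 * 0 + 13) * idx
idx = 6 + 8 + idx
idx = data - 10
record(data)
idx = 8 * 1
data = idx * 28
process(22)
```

Transformed code:
data = 10 - data
data = 13 * idx
idx = 14 + idx
idx = data - 10
record(data)
idx = 8
data = idx * 28
process(22)

idx = 8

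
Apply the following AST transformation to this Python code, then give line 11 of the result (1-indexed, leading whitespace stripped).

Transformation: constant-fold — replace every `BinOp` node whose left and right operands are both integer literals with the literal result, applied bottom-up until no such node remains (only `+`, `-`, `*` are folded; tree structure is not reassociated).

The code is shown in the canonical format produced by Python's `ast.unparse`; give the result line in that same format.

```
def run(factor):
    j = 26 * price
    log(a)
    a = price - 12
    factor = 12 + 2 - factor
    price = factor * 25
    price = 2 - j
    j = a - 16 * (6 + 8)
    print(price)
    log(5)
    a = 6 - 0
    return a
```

Transformed code:
def run(factor):
    j = 26 * price
    log(a)
    a = price - 12
    factor = 14 - factor
    price = factor * 25
    price = 2 - j
    j = a - 224
    print(price)
    log(5)
    a = 6
    return a

a = 6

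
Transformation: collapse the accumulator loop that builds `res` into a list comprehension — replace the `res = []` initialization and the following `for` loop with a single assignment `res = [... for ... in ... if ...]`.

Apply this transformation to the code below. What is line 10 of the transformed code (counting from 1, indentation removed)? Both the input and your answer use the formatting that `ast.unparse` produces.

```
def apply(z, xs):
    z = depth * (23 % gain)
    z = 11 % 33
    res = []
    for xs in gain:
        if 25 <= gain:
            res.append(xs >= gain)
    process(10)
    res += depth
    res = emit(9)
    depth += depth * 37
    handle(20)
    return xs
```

Transformed code:
def apply(z, xs):
    z = depth * (23 % gain)
    z = 11 % 33
    res = [xs >= gain for xs in gain if 25 <= gain]
    process(10)
    res += depth
    res = emit(9)
    depth += depth * 37
    handle(20)
    return xs

return xs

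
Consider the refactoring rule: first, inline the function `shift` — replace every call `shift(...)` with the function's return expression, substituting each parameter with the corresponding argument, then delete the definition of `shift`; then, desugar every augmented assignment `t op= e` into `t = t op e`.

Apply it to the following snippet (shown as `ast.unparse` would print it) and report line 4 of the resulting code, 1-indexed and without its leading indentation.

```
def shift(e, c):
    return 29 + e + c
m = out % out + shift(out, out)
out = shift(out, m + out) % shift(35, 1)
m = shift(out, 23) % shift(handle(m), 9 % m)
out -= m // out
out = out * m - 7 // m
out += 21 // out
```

Transformed code:
m = out % out + (29 + out + out)
out = (29 + out + (m + out)) % (29 + 35 + 1)
m = (29 + out + 23) % (29 + handle(m) + 9 % m)
out = out - m // out
out = out * m - 7 // m
out = out + 21 // out

out = out - m // out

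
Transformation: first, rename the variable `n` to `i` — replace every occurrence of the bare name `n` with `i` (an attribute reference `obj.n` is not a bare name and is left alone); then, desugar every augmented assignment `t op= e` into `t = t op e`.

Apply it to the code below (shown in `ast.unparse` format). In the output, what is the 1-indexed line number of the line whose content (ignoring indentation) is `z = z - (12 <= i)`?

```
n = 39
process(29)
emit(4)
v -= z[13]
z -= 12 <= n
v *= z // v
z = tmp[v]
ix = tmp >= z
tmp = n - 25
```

5

Transformed code:
i = 39
process(29)
emit(4)
v = v - z[13]
z = z - (12 <= i)
v = v * (z // v)
z = tmp[v]
ix = tmp >= z
tmp = i - 25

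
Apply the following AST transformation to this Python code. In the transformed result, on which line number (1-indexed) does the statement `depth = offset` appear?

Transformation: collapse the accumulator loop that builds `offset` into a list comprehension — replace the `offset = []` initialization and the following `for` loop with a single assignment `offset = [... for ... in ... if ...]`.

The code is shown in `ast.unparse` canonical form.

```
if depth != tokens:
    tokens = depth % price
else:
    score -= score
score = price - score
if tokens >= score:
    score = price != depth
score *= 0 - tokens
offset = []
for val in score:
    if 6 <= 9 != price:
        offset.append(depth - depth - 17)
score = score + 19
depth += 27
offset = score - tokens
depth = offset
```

13

Transformed code:
if depth != tokens:
    tokens = depth % price
else:
    score -= score
score = price - score
if tokens >= score:
    score = price != depth
score *= 0 - tokens
offset = [depth - depth - 17 for val in score if 6 <= 9 != price]
score = score + 19
depth += 27
offset = score - tokens
depth = offset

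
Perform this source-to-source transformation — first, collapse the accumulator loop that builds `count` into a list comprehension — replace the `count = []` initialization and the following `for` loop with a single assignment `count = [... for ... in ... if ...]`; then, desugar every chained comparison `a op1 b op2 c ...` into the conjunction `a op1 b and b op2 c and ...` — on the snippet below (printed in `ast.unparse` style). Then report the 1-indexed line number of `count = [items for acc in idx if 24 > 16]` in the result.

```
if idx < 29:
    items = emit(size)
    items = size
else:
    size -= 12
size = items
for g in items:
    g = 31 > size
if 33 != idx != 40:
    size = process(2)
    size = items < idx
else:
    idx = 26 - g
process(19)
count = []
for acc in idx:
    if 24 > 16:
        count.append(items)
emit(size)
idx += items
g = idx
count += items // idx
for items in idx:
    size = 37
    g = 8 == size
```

15

Transformed code:
if idx < 29:
    items = emit(size)
    items = size
else:
    size -= 12
size = items
for g in items:
    g = 31 > size
if 33 != idx and idx != 40:
    size = process(2)
    size = items < idx
else:
    idx = 26 - g
process(19)
count = [items for acc in idx if 24 > 16]
emit(size)
idx += items
g = idx
count += items // idx
for items in idx:
    size = 37
    g = 8 == size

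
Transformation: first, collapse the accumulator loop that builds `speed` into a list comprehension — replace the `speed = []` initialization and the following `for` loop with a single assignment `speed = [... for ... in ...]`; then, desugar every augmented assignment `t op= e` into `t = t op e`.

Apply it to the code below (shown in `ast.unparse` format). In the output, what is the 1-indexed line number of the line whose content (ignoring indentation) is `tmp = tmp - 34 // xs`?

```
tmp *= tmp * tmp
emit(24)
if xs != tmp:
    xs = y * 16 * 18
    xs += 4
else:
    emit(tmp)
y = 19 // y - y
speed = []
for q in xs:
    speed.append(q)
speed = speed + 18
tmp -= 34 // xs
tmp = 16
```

11

Transformed code:
tmp = tmp * (tmp * tmp)
emit(24)
if xs != tmp:
    xs = y * 16 * 18
    xs = xs + 4
else:
    emit(tmp)
y = 19 // y - y
speed = [q for q in xs]
speed = speed + 18
tmp = tmp - 34 // xs
tmp = 16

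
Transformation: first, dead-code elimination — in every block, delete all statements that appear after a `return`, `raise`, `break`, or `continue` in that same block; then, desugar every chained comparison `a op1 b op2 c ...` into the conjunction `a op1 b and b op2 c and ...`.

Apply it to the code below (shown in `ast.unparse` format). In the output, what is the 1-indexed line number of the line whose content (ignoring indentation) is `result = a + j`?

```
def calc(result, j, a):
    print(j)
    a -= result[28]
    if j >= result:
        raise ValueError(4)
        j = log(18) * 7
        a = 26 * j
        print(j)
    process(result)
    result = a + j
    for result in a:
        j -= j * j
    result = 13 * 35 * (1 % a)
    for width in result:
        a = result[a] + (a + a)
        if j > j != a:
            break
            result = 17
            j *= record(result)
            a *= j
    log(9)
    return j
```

Transformed code:
def calc(result, j, a):
    print(j)
    a -= result[28]
    if j >= result:
        raise ValueError(4)
    process(result)
    result = a + j
    for result in a:
        j -= j * j
    result = 13 * 35 * (1 % a)
    for width in result:
        a = result[a] + (a + a)
        if j > j and j != a:
            break
    log(9)
    return j

7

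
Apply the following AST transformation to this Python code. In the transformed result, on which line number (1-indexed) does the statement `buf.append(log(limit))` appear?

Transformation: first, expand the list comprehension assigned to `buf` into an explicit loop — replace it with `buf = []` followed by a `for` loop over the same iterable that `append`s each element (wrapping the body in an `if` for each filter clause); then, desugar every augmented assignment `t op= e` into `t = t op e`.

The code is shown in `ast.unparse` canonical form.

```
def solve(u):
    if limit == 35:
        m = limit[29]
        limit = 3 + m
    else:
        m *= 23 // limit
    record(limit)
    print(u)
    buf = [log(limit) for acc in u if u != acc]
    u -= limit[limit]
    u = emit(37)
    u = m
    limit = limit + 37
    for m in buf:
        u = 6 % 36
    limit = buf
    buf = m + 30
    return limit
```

Transformed code:
def solve(u):
    if limit == 35:
        m = limit[29]
        limit = 3 + m
    else:
        m = m * (23 // limit)
    record(limit)
    print(u)
    buf = []
    for acc in u:
        if u != acc:
            buf.append(log(limit))
    u = u - limit[limit]
    u = emit(37)
    u = m
    limit = limit + 37
    for m in buf:
        u = 6 % 36
    limit = buf
    buf = m + 30
    return limit

12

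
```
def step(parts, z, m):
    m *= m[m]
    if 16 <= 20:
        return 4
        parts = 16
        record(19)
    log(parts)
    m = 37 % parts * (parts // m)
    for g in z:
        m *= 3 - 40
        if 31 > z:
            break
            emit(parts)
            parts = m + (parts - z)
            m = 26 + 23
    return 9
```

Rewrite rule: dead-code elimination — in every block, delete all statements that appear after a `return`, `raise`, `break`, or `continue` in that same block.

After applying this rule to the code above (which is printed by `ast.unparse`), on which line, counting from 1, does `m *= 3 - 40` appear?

8

Transformed code:
def step(parts, z, m):
    m *= m[m]
    if 16 <= 20:
        return 4
    log(parts)
    m = 37 % parts * (parts // m)
    for g in z:
        m *= 3 - 40
        if 31 > z:
            break
    return 9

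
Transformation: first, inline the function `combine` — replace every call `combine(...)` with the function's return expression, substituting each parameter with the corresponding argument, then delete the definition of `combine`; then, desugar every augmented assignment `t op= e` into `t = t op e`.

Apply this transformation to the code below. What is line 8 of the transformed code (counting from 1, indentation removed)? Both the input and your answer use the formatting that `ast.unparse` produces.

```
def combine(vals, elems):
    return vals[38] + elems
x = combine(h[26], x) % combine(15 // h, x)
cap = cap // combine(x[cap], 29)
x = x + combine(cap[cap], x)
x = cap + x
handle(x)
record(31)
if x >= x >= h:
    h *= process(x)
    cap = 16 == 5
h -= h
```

Transformed code:
x = (h[26][38] + x) % ((15 // h)[38] + x)
cap = cap // (x[cap][38] + 29)
x = x + (cap[cap][38] + x)
x = cap + x
handle(x)
record(31)
if x >= x >= h:
    h = h * process(x)
    cap = 16 == 5
h = h - h

h = h * process(x)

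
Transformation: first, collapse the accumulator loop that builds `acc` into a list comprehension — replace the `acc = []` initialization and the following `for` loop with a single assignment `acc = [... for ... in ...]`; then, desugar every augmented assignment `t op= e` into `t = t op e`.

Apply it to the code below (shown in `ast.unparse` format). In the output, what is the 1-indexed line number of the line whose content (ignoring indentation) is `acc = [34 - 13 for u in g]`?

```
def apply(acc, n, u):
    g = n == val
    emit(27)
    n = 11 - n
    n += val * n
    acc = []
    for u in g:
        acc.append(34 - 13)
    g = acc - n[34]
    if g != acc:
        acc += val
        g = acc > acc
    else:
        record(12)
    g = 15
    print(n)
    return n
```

Transformed code:
def apply(acc, n, u):
    g = n == val
    emit(27)
    n = 11 - n
    n = n + val * n
    acc = [34 - 13 for u in g]
    g = acc - n[34]
    if g != acc:
        acc = acc + val
        g = acc > acc
    else:
        record(12)
    g = 15
    print(n)
    return n

6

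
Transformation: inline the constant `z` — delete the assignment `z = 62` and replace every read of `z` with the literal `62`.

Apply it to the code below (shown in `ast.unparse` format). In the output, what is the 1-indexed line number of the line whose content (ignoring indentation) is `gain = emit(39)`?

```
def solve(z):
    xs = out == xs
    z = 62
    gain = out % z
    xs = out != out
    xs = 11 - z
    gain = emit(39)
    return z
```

Transformed code:
def solve(z):
    xs = out == xs
    gain = out % 62
    xs = out != out
    xs = 11 - 62
    gain = emit(39)
    return 62

6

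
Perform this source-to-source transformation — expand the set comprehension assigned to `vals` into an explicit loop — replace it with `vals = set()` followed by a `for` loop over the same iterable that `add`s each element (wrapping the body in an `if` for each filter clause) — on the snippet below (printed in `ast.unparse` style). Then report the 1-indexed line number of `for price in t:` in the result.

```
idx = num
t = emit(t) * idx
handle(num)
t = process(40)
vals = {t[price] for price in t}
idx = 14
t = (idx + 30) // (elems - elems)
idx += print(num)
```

Transformed code:
idx = num
t = emit(t) * idx
handle(num)
t = process(40)
vals = set()
for price in t:
    vals.add(t[price])
idx = 14
t = (idx + 30) // (elems - elems)
idx += print(num)

6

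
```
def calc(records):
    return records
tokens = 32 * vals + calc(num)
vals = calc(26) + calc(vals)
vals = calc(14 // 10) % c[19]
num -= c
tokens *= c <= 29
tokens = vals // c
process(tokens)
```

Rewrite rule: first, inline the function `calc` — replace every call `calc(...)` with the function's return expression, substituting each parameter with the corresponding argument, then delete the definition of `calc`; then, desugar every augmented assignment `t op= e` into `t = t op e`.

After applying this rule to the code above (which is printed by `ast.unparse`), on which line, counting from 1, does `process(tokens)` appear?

Transformed code:
tokens = 32 * vals + num
vals = 26 + vals
vals = 14 // 10 % c[19]
num = num - c
tokens = tokens * (c <= 29)
tokens = vals // c
process(tokens)

7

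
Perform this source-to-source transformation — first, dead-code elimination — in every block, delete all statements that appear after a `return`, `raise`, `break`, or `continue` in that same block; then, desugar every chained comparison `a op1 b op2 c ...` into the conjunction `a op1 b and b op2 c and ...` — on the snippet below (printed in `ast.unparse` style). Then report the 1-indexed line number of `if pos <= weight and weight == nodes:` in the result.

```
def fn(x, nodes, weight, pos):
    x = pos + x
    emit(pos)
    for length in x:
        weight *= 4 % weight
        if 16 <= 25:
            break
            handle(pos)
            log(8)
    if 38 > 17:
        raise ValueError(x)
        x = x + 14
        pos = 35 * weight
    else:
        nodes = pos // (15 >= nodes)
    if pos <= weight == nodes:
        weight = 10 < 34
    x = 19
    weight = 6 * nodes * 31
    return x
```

12

Transformed code:
def fn(x, nodes, weight, pos):
    x = pos + x
    emit(pos)
    for length in x:
        weight *= 4 % weight
        if 16 <= 25:
            break
    if 38 > 17:
        raise ValueError(x)
    else:
        nodes = pos // (15 >= nodes)
    if pos <= weight and weight == nodes:
        weight = 10 < 34
    x = 19
    weight = 6 * nodes * 31
    return x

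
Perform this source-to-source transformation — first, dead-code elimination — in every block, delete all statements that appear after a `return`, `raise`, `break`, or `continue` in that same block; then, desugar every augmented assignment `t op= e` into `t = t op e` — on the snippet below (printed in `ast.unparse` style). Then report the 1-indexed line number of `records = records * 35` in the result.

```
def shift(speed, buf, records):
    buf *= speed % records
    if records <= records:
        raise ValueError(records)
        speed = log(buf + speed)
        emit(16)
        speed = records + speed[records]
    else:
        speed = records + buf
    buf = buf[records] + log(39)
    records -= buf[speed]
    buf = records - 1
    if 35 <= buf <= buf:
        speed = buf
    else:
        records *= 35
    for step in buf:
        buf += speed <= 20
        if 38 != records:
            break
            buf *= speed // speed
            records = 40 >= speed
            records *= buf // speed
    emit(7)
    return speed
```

Transformed code:
def shift(speed, buf, records):
    buf = buf * (speed % records)
    if records <= records:
        raise ValueError(records)
    else:
        speed = records + buf
    buf = buf[records] + log(39)
    records = records - buf[speed]
    buf = records - 1
    if 35 <= buf <= buf:
        speed = buf
    else:
        records = records * 35
    for step in buf:
        buf = buf + (speed <= 20)
        if 38 != records:
            break
    emit(7)
    return speed

13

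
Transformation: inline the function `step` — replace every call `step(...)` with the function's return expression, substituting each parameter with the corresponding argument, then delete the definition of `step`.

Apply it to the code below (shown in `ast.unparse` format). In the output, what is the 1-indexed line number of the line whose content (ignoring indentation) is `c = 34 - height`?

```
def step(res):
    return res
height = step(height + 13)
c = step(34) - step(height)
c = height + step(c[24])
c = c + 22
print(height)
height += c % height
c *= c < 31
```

Transformed code:
height = height + 13
c = 34 - height
c = height + c[24]
c = c + 22
print(height)
height += c % height
c *= c < 31

2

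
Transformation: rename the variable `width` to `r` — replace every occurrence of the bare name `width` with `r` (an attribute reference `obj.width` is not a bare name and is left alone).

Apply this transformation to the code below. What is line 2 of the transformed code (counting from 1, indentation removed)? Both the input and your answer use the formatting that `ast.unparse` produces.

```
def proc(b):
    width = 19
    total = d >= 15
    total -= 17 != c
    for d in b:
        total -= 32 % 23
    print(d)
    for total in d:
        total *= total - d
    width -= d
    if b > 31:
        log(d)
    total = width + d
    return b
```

r = 19

Transformed code:
def proc(b):
    r = 19
    total = d >= 15
    total -= 17 != c
    for d in b:
        total -= 32 % 23
    print(d)
    for total in d:
        total *= total - d
    r -= d
    if b > 31:
        log(d)
    total = r + d
    return b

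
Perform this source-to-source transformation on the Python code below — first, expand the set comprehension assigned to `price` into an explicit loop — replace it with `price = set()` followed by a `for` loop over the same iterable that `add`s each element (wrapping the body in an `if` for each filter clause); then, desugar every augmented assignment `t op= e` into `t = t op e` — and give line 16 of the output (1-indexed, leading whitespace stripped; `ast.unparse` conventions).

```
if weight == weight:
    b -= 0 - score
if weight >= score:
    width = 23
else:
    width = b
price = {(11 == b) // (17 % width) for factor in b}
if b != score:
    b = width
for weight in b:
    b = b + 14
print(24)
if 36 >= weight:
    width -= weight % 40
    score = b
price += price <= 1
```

width = width - weight % 40

Transformed code:
if weight == weight:
    b = b - (0 - score)
if weight >= score:
    width = 23
else:
    width = b
price = set()
for factor in b:
    price.add((11 == b) // (17 % width))
if b != score:
    b = width
for weight in b:
    b = b + 14
print(24)
if 36 >= weight:
    width = width - weight % 40
    score = b
price = price + (price <= 1)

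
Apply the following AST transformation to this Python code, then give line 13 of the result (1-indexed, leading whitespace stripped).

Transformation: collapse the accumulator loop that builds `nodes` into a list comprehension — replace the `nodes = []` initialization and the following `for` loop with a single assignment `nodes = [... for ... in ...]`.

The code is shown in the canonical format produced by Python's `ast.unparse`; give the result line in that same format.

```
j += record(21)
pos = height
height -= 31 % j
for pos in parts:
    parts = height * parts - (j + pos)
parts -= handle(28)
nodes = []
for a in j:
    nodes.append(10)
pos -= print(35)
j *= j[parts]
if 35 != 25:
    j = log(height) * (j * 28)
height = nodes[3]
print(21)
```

Transformed code:
j += record(21)
pos = height
height -= 31 % j
for pos in parts:
    parts = height * parts - (j + pos)
parts -= handle(28)
nodes = [10 for a in j]
pos -= print(35)
j *= j[parts]
if 35 != 25:
    j = log(height) * (j * 28)
height = nodes[3]
print(21)

print(21)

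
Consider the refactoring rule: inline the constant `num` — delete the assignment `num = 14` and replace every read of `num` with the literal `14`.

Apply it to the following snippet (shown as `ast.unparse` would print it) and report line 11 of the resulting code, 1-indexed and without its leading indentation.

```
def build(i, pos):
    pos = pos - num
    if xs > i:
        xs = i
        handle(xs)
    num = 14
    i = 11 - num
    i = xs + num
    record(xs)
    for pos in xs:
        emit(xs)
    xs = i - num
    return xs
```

xs = i - 14

Transformed code:
def build(i, pos):
    pos = pos - 14
    if xs > i:
        xs = i
        handle(xs)
    i = 11 - 14
    i = xs + 14
    record(xs)
    for pos in xs:
        emit(xs)
    xs = i - 14
    return xs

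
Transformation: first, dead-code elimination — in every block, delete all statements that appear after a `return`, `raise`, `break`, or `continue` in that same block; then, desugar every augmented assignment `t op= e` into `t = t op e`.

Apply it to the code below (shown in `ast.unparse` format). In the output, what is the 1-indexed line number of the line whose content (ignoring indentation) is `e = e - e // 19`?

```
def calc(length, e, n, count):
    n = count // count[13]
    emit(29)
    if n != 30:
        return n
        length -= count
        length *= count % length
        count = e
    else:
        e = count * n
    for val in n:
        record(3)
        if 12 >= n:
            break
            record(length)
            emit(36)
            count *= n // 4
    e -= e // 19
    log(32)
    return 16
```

12

Transformed code:
def calc(length, e, n, count):
    n = count // count[13]
    emit(29)
    if n != 30:
        return n
    else:
        e = count * n
    for val in n:
        record(3)
        if 12 >= n:
            break
    e = e - e // 19
    log(32)
    return 16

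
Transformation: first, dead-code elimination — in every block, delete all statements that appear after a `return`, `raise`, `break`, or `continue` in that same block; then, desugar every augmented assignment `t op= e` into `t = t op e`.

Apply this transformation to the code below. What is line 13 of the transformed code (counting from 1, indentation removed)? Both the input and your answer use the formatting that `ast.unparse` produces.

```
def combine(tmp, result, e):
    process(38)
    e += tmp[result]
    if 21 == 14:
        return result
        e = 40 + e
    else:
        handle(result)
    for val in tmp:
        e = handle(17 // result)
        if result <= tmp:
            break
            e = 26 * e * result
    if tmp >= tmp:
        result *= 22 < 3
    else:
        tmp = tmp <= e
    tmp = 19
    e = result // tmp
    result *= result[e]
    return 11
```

Transformed code:
def combine(tmp, result, e):
    process(38)
    e = e + tmp[result]
    if 21 == 14:
        return result
    else:
        handle(result)
    for val in tmp:
        e = handle(17 // result)
        if result <= tmp:
            break
    if tmp >= tmp:
        result = result * (22 < 3)
    else:
        tmp = tmp <= e
    tmp = 19
    e = result // tmp
    result = result * result[e]
    return 11

result = result * (22 < 3)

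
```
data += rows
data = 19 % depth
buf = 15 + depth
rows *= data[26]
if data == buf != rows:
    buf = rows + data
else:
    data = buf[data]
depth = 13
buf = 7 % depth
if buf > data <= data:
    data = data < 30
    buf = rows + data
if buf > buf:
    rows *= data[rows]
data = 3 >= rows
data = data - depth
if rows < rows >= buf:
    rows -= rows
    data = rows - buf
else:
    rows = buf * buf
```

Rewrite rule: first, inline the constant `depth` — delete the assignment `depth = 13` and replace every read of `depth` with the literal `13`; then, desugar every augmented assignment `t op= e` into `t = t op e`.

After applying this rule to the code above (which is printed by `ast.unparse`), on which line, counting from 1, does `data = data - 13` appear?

Transformed code:
data = data + rows
data = 19 % 13
buf = 15 + 13
rows = rows * data[26]
if data == buf != rows:
    buf = rows + data
else:
    data = buf[data]
buf = 7 % 13
if buf > data <= data:
    data = data < 30
    buf = rows + data
if buf > buf:
    rows = rows * data[rows]
data = 3 >= rows
data = data - 13
if rows < rows >= buf:
    rows = rows - rows
    data = rows - buf
else:
    rows = buf * buf

16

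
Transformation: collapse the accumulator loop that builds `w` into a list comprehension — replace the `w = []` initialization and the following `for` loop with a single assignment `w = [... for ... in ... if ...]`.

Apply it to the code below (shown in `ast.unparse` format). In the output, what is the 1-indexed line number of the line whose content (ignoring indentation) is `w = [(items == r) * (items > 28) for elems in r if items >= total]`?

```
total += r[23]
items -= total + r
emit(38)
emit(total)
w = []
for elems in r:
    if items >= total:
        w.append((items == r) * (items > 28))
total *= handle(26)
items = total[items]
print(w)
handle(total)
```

Transformed code:
total += r[23]
items -= total + r
emit(38)
emit(total)
w = [(items == r) * (items > 28) for elems in r if items >= total]
total *= handle(26)
items = total[items]
print(w)
handle(total)

5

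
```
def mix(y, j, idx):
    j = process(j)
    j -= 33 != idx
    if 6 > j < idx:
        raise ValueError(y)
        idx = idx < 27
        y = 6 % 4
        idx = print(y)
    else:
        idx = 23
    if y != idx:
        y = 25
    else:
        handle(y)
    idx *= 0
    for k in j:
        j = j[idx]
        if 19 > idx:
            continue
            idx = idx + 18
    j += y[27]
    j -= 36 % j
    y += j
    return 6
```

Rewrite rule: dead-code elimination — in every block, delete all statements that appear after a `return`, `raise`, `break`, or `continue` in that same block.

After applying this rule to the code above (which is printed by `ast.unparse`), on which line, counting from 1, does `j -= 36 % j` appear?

Transformed code:
def mix(y, j, idx):
    j = process(j)
    j -= 33 != idx
    if 6 > j < idx:
        raise ValueError(y)
    else:
        idx = 23
    if y != idx:
        y = 25
    else:
        handle(y)
    idx *= 0
    for k in j:
        j = j[idx]
        if 19 > idx:
            continue
    j += y[27]
    j -= 36 % j
    y += j
    return 6

18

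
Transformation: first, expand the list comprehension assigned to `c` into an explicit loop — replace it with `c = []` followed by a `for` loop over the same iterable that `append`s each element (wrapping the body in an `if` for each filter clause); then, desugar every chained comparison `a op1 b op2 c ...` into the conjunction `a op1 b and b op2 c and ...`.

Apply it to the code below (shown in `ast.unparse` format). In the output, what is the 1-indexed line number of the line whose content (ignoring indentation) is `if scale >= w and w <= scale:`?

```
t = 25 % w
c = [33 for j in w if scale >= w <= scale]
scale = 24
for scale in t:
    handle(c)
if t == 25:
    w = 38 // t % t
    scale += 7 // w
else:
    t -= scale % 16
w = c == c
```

4

Transformed code:
t = 25 % w
c = []
for j in w:
    if scale >= w and w <= scale:
        c.append(33)
scale = 24
for scale in t:
    handle(c)
if t == 25:
    w = 38 // t % t
    scale += 7 // w
else:
    t -= scale % 16
w = c == c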